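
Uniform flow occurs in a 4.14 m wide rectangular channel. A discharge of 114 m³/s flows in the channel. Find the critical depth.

y_c = 4.26 m

For a rectangular channel, critical depth y_c = (q²/g)^(1/3) where q = Q/b = 114/4.14 = 27.54 m²/s.
So y_c = (27.54²/9.81)^(1/3) = 4.26 m.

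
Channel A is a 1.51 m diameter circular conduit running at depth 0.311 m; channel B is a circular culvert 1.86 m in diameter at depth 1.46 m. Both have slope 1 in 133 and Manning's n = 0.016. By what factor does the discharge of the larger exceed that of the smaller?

Channel A: For a circular section of diameter D = 1.51 m at depth y = 0.311 m, the central angle is θ = 2 arccos(1 − 2y/D) = 1.884 rad. Then A = (D²/8)(θ − sin θ) = 0.2659 m² and P = Dθ/2 = 1.423 m. Hydraulic radius R = A/P = 0.2659/1.423 = 0.1869 m. Q_A = (1/0.016)·0.2659·0.1869^(2/3)·√0.007519 = 0.4711 m³/s.
Channel B: For a circular section of diameter D = 1.86 m at depth y = 1.46 m, the central angle is θ = 2 arccos(1 − 2y/D) = 4.354 rad. Then A = (D²/8)(θ − sin θ) = 2.288 m² and P = Dθ/2 = 4.05 m. Hydraulic radius R = A/P = 2.288/4.05 = 0.565 m. Q_B = (1/0.016)·2.288·0.565^(2/3)·√0.007519 = 8.475 m³/s.
The larger discharge is 8.475 m³/s and the smaller is 0.4711 m³/s; the ratio is 18.

18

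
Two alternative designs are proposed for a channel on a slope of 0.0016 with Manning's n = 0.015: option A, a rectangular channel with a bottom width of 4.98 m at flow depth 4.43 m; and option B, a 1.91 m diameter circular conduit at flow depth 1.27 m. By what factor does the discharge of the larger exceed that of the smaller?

22

Channel A: Flow area A = b·y = 4.98 × 4.43 = 22.06 m². Wetted perimeter P = b + 2y = 4.98 + 2×4.43 = 13.84 m. Hydraulic radius R = A/P = 22.06/13.84 = 1.594 m. Q_A = (1/0.015)·22.06·1.594^(2/3)·√0.0016 = 80.28 m³/s.
Channel B: For a circular section of diameter D = 1.91 m at depth y = 1.27 m, the central angle is θ = 2 arccos(1 − 2y/D) = 3.814 rad. Then A = (D²/8)(θ − sin θ) = 2.023 m² and P = Dθ/2 = 3.642 m. Hydraulic radius R = A/P = 2.023/3.642 = 0.5555 m. Q_B = (1/0.015)·2.023·0.5555^(2/3)·√0.0016 = 3.646 m³/s.
The larger discharge is 80.28 m³/s and the smaller is 3.646 m³/s; the ratio is 22.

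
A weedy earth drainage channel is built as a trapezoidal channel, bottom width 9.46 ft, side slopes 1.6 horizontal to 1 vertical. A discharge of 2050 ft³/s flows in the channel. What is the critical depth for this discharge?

At critical depth, Q² T / (g A³) = 1, i.e. A³/T = Q²/g = 2050²/32.2 = 130500.
Try y = 5.75 ft: A³/T = 44340 — low.
Try y = 8.26 ft: A³/T = 183100 — high.
Try y = 7.59 ft: A³/T = 130600 — ≈ 130500.

y_c = 7.59 ft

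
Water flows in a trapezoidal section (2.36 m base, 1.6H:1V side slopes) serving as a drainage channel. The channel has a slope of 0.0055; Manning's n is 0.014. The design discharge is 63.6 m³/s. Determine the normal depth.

y_n = 2 m

Manning's equation rearranged: A R^(2/3) = nQ / (1·√S) = 0.014 × 63.6 / (√0.0055) = 12.01.
At y = 2.49 m: A R^(2/3) = 19.23 — over.
At y = 1.42 m: A R^(2/3) = 5.912 — short.
At y = 2 m: A R^(2/3) = 12.01 — close enough.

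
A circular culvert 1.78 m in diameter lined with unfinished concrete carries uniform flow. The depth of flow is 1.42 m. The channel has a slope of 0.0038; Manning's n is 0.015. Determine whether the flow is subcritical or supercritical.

For a circular section of diameter D = 1.78 m at depth y = 1.42 m, the central angle is θ = 2 arccos(1 − 2y/D) = 4.417 rad. Then A = (D²/8)(θ − sin θ) = 2.128 m² and P = Dθ/2 = 3.931 m.
Hydraulic radius R = A/P = 2.128/3.931 = 0.5414 m.
V = (1/n) R^(2/3) √S = (1/0.015) × 0.5414^(2/3) × √0.0038 = 2.73 m/s. Hydraulic depth D_h = A/T = 2.128/1.43 = 1.488 m.
Froude number Fr = V/√(g·D_h) = 2.73/√(9.81×1.488) = 0.714, which is less than 1, so the flow is subcritical.

subcritical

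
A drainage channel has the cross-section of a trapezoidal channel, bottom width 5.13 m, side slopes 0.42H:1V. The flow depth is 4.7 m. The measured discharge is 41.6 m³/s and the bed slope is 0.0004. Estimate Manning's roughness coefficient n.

n = 0.027

With bottom width b = 5.13 m and side slope z = 0.42: A = (b + zy)y = (5.13 + 0.42×4.7)×4.7 = 33.39 m²; P = b + 2y√(1+z²) = 5.13 + 2×4.7×1.085 = 15.33 m.
Hydraulic radius R = A/P = 33.39/15.33 = 2.179 m.
Rearranging Manning's equation: n = (1/Q) A R^(2/3) S^(1/2) = (1/41.6) × 33.39 × 2.179^(2/3) × √0.0004 = 0.027.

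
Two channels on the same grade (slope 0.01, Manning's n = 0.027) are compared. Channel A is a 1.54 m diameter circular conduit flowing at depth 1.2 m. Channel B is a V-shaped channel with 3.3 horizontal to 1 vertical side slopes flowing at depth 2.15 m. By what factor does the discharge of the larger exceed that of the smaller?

Channel A: For a circular section of diameter D = 1.54 m at depth y = 1.2 m, the central angle is θ = 2 arccos(1 − 2y/D) = 4.327 rad. Then A = (D²/8)(θ − sin θ) = 1.557 m² and P = Dθ/2 = 3.331 m. Hydraulic radius R = A/P = 1.557/3.331 = 0.4674 m. Q_A = (1/0.027)·1.557·0.4674^(2/3)·√0.01 = 3.474 m³/s.
Channel B: For a triangular section with side slope z = 3.3: A = zy² = 3.3×2.15² = 15.25 m²; P = 2y√(1+z²) = 2×2.15×3.448 = 14.83 m. Hydraulic radius R = A/P = 15.25/14.83 = 1.029 m. Q_B = (1/0.027)·15.25·1.029^(2/3)·√0.01 = 57.58 m³/s.
The larger discharge is 57.58 m³/s and the smaller is 3.474 m³/s; the ratio is 16.6.

16.6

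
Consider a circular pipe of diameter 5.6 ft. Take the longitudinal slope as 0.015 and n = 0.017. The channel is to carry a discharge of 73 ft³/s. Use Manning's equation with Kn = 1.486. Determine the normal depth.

y_n = 1.79 ft

Manning's equation rearranged: A R^(2/3) = nQ / (1.486·√S) = 0.017 × 73 / (1.486 × √0.015) = 6.819.
Trying y = 2.29 ft: A R^(2/3) = 10.81 — high.
Trying y = 1.56 ft: A R^(2/3) = 5.225 — low.
Trying y = 1.79 ft: A R^(2/3) = 6.821 — close enough.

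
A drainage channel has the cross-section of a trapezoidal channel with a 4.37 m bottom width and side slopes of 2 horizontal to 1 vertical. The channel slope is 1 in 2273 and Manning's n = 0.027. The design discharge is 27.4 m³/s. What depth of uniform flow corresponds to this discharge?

y_n = 2.67 m

Manning's equation rearranged: A R^(2/3) = nQ / (1·√S) = 0.027 × 27.4 / (√0.0004399) = 35.27.
At y = 3.06 m: A R^(2/3) = 47.11 — over.
At y = 2.29 m: A R^(2/3) = 25.68 — short.
At y = 2.67 m: A R^(2/3) = 35.31 — close enough.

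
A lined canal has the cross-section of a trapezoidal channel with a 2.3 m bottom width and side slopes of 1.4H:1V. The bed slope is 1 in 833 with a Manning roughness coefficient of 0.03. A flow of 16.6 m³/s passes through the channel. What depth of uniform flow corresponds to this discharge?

Manning's equation rearranged: A R^(2/3) = nQ / (1·√S) = 0.03 × 16.6 / (√0.0012) = 14.37.
At y = 1.9 m: A R^(2/3) = 9.836 — too small.
At y = 2.84 m: A R^(2/3) = 23.11 — too large.
At y = 2.28 m: A R^(2/3) = 14.41 — ≈ 14.37.

y_n = 2.28 m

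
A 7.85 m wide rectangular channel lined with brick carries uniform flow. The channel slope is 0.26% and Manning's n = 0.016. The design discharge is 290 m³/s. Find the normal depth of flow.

Manning's equation rearranged: A R^(2/3) = nQ / (1·√S) = 0.016 × 290 / (√0.0026) = 91.
Try y = 4.92 m: A R^(2/3) = 65 — low.
Try y = 6.41 m: A R^(2/3) = 91.06 — ≈ 91.

y_n = 6.41 m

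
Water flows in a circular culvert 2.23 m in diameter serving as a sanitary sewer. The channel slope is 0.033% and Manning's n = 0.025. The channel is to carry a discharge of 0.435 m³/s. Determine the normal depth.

y_n = 0.721 m

Manning's equation rearranged: A R^(2/3) = nQ / (1·√S) = 0.025 × 0.435 / (√0.00033) = 0.5986.
Try y = 0.789 m: A R^(2/3) = 0.71 — too large.
Try y = 0.721 m: A R^(2/3) = 0.5984 — matches.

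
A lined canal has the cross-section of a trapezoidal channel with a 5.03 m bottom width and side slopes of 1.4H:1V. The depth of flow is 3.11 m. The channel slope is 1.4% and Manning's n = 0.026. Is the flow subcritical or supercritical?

With bottom width b = 5.03 m and side slope z = 1.4: A = (b + zy)y = (5.03 + 1.4×3.11)×3.11 = 29.18 m²; P = b + 2y√(1+z²) = 5.03 + 2×3.11×1.72 = 15.73 m.
Hydraulic radius R = A/P = 29.18/15.73 = 1.855 m.
V = (1/n) R^(2/3) √S = (1/0.026) × 1.855^(2/3) × √0.014 = 6.871 m/s. Hydraulic depth D_h = A/T = 29.18/13.74 = 2.124 m.
Froude number Fr = V/√(g·D_h) = 6.871/√(9.81×2.124) = 1.51, which is greater than 1, so the flow is supercritical.

supercritical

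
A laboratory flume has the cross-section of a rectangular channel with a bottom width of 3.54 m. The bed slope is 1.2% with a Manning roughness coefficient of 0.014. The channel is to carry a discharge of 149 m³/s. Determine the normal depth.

Manning's equation rearranged: A R^(2/3) = nQ / (1·√S) = 0.014 × 149 / (√0.012) = 19.04.
At y = 5.49 m: A R^(2/3) = 23.6 — high.
At y = 3.91 m: A R^(2/3) = 15.79 — low.
At y = 4.57 m: A R^(2/3) = 19.03 — ≈ 19.04.

y_n = 4.57 m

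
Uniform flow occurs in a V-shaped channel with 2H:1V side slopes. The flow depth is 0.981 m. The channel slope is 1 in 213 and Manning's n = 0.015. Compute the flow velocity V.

For a triangular section with side slope z = 2: A = zy² = 2×0.981² = 1.925 m²; P = 2y√(1+z²) = 2×0.981×2.236 = 4.387 m.
Hydraulic radius R = A/P = 1.925/4.387 = 0.4387 m.
From Manning's equation, V = (1/n) R^(2/3) S^(1/2) = (1/0.015) × 0.4387^(2/3) × 0.004695^(1/2) = 2.64 m/s.

V = 2.64 m/s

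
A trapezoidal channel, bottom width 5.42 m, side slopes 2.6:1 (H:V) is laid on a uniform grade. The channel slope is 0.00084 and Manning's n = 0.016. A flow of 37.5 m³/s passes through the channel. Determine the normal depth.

y_n = 1.82 m

Manning's equation rearranged: A R^(2/3) = nQ / (1·√S) = 0.016 × 37.5 / (√0.00084) = 20.7.
At y = 1.46 m: A R^(2/3) = 13.39 — low.
At y = 2.32 m: A R^(2/3) = 34.01 — high.
At y = 1.82 m: A R^(2/3) = 20.72 — matches.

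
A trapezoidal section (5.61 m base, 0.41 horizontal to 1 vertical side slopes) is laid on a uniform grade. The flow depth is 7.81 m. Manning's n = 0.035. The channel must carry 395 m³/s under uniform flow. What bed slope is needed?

With bottom width b = 5.61 m and side slope z = 0.41: A = (b + zy)y = (5.61 + 0.41×7.81)×7.81 = 68.82 m²; P = b + 2y√(1+z²) = 5.61 + 2×7.81×1.081 = 22.49 m.
Hydraulic radius R = A/P = 68.82/22.49 = 3.06 m.
From Manning's equation, S = [nQ / (1 A R^(2/3))]² = [0.035 × 395 / (1 × 68.82 × 3.06^(2/3))]² = 0.00908.

S = 0.00908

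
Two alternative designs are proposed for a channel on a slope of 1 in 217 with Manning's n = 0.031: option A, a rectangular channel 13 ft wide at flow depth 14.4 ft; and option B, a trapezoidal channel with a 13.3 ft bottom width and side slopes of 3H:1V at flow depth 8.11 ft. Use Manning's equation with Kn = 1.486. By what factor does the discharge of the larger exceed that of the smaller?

Channel A: Flow area A = b·y = 13 × 14.4 = 187.2 ft². Wetted perimeter P = b + 2y = 13 + 2×14.4 = 41.8 ft. Hydraulic radius R = A/P = 187.2/41.8 = 4.478 ft. Q_A = (1.486/0.031)·187.2·4.478^(2/3)·√0.004608 = 1655 ft³/s.
Channel B: With bottom width b = 13.3 ft and side slope z = 3: A = (b + zy)y = (13.3 + 3×8.11)×8.11 = 305.2 ft²; P = b + 2y√(1+z²) = 13.3 + 2×8.11×3.162 = 64.59 ft. Hydraulic radius R = A/P = 305.2/64.59 = 4.725 ft. Q_B = (1.486/0.031)·305.2·4.725^(2/3)·√0.004608 = 2796 ft³/s.
The larger discharge is 2796 ft³/s and the smaller is 1655 ft³/s; the ratio is 1.69.

1.69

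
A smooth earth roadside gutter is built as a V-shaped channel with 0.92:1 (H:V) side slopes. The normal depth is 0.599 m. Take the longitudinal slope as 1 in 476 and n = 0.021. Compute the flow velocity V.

For a triangular section with side slope z = 0.92: A = zy² = 0.92×0.599² = 0.3301 m²; P = 2y√(1+z²) = 2×0.599×1.359 = 1.628 m.
Hydraulic radius R = A/P = 0.3301/1.628 = 0.2028 m.
From Manning's equation, V = (1/n) R^(2/3) S^(1/2) = (1/0.021) × 0.2028^(2/3) × 0.002101^(1/2) = 0.753 m/s.

V = 0.753 m/s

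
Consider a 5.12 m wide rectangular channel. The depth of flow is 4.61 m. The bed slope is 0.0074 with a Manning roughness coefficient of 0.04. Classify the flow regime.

subcritical

Flow area A = b·y = 5.12 × 4.61 = 23.6 m². Wetted perimeter P = b + 2y = 5.12 + 2×4.61 = 14.34 m.
Hydraulic radius R = A/P = 23.6/14.34 = 1.646 m.
V = (1/n) R^(2/3) √S = (1/0.04) × 1.646^(2/3) × √0.0074 = 2.998 m/s. Hydraulic depth D_h = A/T = 23.6/5.12 = 4.61 m.
Froude number Fr = V/√(g·D_h) = 2.998/√(9.81×4.61) = 0.446, which is less than 1, so the flow is subcritical.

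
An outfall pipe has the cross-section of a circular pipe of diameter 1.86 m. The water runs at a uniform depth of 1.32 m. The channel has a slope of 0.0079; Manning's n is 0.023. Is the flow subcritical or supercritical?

For a circular section of diameter D = 1.86 m at depth y = 1.32 m, the central angle is θ = 2 arccos(1 − 2y/D) = 4.007 rad. Then A = (D²/8)(θ − sin θ) = 2.062 m² and P = Dθ/2 = 3.727 m.
Hydraulic radius R = A/P = 2.062/3.727 = 0.5534 m.
V = (1/n) R^(2/3) √S = (1/0.023) × 0.5534^(2/3) × √0.0079 = 2.605 m/s. Hydraulic depth D_h = A/T = 2.062/1.689 = 1.221 m.
Froude number Fr = V/√(g·D_h) = 2.605/√(9.81×1.221) = 0.753, which is less than 1, so the flow is subcritical.

subcritical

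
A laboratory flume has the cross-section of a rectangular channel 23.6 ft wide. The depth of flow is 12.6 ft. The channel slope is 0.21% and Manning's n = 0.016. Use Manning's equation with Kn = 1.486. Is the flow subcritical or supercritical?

Flow area A = b·y = 23.6 × 12.6 = 297.4 ft². Wetted perimeter P = b + 2y = 23.6 + 2×12.6 = 48.8 ft.
Hydraulic radius R = A/P = 297.4/48.8 = 6.093 ft.
V = (1.486/n) R^(2/3) √S = (1.486/0.016) × 6.093^(2/3) × √0.0021 = 14.2 ft/s. Hydraulic depth D_h = A/T = 297.4/23.6 = 12.6 ft.
Froude number Fr = V/√(g·D_h) = 14.2/√(32.2×12.6) = 0.705, which is less than 1, so the flow is subcritical.

subcritical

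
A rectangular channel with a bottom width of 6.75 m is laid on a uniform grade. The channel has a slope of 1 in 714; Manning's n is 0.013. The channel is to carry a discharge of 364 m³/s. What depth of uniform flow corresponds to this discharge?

y_n = 10.1 m

Manning's equation rearranged: A R^(2/3) = nQ / (1·√S) = 0.013 × 364 / (√0.001401) = 126.4.
Trying y = 11.2 m: A R^(2/3) = 142.7 — over.
Trying y = 8.79 m: A R^(2/3) = 107.5 — short.
Trying y = 10.1 m: A R^(2/3) = 126.6 — close enough.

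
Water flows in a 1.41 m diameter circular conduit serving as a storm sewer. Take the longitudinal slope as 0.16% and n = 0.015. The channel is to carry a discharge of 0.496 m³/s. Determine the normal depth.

y_n = 0.469 m

Manning's equation rearranged: A R^(2/3) = nQ / (1·√S) = 0.015 × 0.496 / (√0.0016) = 0.186.
Trying y = 0.416 m: A R^(2/3) = 0.1477 — short.
Trying y = 0.579 m: A R^(2/3) = 0.2754 — over.
Trying y = 0.469 m: A R^(2/3) = 0.186 — matches.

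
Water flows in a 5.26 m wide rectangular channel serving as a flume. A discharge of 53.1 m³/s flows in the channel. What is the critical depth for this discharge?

For a rectangular channel, critical depth y_c = (q²/g)^(1/3) where q = Q/b = 53.1/5.26 = 10.1 m²/s.
So y_c = (10.1²/9.81)^(1/3) = 2.18 m.

y_c = 2.18 m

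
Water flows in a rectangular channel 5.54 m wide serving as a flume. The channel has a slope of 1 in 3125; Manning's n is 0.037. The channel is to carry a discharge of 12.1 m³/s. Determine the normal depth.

y_n = 3.41 m

Manning's equation rearranged: A R^(2/3) = nQ / (1·√S) = 0.037 × 12.1 / (√0.00032) = 25.03.
Try y = 3.7 m: A R^(2/3) = 27.85 — high.
Try y = 2.71 m: A R^(2/3) = 18.52 — low.
Try y = 3.41 m: A R^(2/3) = 25.07 — ≈ 25.03.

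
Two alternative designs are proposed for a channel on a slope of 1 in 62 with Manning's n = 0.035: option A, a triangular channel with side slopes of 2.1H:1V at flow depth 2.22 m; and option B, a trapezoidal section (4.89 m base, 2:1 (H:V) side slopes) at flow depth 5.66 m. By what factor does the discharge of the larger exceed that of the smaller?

Channel A: For a triangular section with side slope z = 2.1: A = zy² = 2.1×2.22² = 10.35 m²; P = 2y√(1+z²) = 2×2.22×2.326 = 10.33 m. Hydraulic radius R = A/P = 10.35/10.33 = 1.002 m. Q_A = (1/0.035)·10.35·1.002^(2/3)·√0.01613 = 37.61 m³/s.
Channel B: With bottom width b = 4.89 m and side slope z = 2: A = (b + zy)y = (4.89 + 2×5.66)×5.66 = 91.75 m²; P = b + 2y√(1+z²) = 4.89 + 2×5.66×2.236 = 30.2 m. Hydraulic radius R = A/P = 91.75/30.2 = 3.038 m. Q_B = (1/0.035)·91.75·3.038^(2/3)·√0.01613 = 698.3 m³/s.
The larger discharge is 698.3 m³/s and the smaller is 37.61 m³/s; the ratio is 18.6.

18.6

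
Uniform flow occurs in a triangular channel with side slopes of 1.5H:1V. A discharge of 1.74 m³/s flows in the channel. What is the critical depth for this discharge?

At critical depth, Q² T / (g A³) = 1, i.e. A³/T = Q²/g = 1.74²/9.81 = 0.3086.
Try y = 0.941 m: A³/T = 0.83 — high.
Try y = 0.653 m: A³/T = 0.1336 — low.
Try y = 0.772 m: A³/T = 0.3085 — matches.

y_c = 0.772 m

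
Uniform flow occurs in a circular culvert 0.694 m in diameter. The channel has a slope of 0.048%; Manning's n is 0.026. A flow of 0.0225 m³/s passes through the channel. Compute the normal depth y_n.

Manning's equation rearranged: A R^(2/3) = nQ / (1·√S) = 0.026 × 0.0225 / (√0.00048) = 0.0267.
Trying y = 0.285 m: A R^(2/3) = 0.0416 — high.
Trying y = 0.193 m: A R^(2/3) = 0.01988 — low.
Trying y = 0.225 m: A R^(2/3) = 0.02676 — ≈ 0.0267.

y_n = 0.225 m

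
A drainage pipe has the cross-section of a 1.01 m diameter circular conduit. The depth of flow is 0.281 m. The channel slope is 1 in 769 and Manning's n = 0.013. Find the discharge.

For a circular section of diameter D = 1.01 m at depth y = 0.281 m, the central angle is θ = 2 arccos(1 − 2y/D) = 2.222 rad. Then A = (D²/8)(θ − sin θ) = 0.182 m² and P = Dθ/2 = 1.122 m.
Hydraulic radius R = A/P = 0.182/1.122 = 0.1622 m.
Manning's equation: Q = (1/n) A R^(2/3) S^(1/2) = (1/0.013) × 0.182 × 0.1622^(2/3) × 0.0013^(1/2) = 0.15 m³/s.

Q = 0.15 m³/s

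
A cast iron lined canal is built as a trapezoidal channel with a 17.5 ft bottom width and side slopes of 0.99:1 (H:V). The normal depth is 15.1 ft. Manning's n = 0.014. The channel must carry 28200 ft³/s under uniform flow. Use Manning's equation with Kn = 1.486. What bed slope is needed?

S = 0.0179

With bottom width b = 17.5 ft and side slope z = 0.99: A = (b + zy)y = (17.5 + 0.99×15.1)×15.1 = 490 ft²; P = b + 2y√(1+z²) = 17.5 + 2×15.1×1.407 = 60 ft.
Hydraulic radius R = A/P = 490/60 = 8.167 ft.
From Manning's equation, S = [nQ / (1.486 A R^(2/3))]² = [0.014 × 28200 / (1.486 × 490 × 8.167^(2/3))]² = 0.0179.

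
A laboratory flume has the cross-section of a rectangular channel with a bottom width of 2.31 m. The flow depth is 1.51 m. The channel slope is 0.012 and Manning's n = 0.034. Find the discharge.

Flow area A = b·y = 2.31 × 1.51 = 3.488 m². Wetted perimeter P = b + 2y = 2.31 + 2×1.51 = 5.33 m.
Hydraulic radius R = A/P = 3.488/5.33 = 0.6544 m.
Manning's equation: Q = (1/n) A R^(2/3) S^(1/2) = (1/0.034) × 3.488 × 0.6544^(2/3) × 0.012^(1/2) = 8.47 m³/s.

Q = 8.47 m³/s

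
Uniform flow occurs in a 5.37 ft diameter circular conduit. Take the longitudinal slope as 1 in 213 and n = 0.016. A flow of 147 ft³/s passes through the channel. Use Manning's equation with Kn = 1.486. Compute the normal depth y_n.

y_n = 3.76 ft

Manning's equation rearranged: A R^(2/3) = nQ / (1.486·√S) = 0.016 × 147 / (1.486 × √0.004695) = 23.1.
Trying y = 2.73 ft: A R^(2/3) = 14.17 — low.
Trying y = 4.53 ft: A R^(2/3) = 28.24 — high.
Trying y = 3.76 ft: A R^(2/3) = 23.08 — close enough.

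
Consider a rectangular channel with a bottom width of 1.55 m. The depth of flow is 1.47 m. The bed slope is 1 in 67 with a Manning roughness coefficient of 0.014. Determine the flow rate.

Q = 12.6 m³/s

Flow area A = b·y = 1.55 × 1.47 = 2.279 m². Wetted perimeter P = b + 2y = 1.55 + 2×1.47 = 4.49 m.
Hydraulic radius R = A/P = 2.279/4.49 = 0.5075 m.
Manning's equation: Q = (1/n) A R^(2/3) S^(1/2) = (1/0.014) × 2.279 × 0.5075^(2/3) × 0.01493^(1/2) = 12.6 m³/s.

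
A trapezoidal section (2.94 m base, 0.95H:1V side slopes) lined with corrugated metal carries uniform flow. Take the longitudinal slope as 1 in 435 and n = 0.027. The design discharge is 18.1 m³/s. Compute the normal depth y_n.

Manning's equation rearranged: A R^(2/3) = nQ / (1·√S) = 0.027 × 18.1 / (√0.002299) = 10.19.
At y = 1.72 m: A R^(2/3) = 7.991 — short.
At y = 1.96 m: A R^(2/3) = 10.2 — matches.

y_n = 1.96 m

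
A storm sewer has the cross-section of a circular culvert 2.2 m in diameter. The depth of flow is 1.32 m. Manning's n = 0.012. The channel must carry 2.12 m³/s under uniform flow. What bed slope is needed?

S = 0.00022

For a circular section of diameter D = 2.2 m at depth y = 1.32 m, the central angle is θ = 2 arccos(1 − 2y/D) = 3.544 rad. Then A = (D²/8)(θ − sin θ) = 2.381 m² and P = Dθ/2 = 3.899 m.
Hydraulic radius R = A/P = 2.381/3.899 = 0.6108 m.
From Manning's equation, S = [nQ / (1 A R^(2/3))]² = [0.012 × 2.12 / (1 × 2.381 × 0.6108^(2/3))]² = 0.00022.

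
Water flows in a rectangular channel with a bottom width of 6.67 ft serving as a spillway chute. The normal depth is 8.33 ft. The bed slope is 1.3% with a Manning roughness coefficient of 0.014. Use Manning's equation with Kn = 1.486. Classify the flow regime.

supercritical

Flow area A = b·y = 6.67 × 8.33 = 55.56 ft². Wetted perimeter P = b + 2y = 6.67 + 2×8.33 = 23.33 ft.
Hydraulic radius R = A/P = 55.56/23.33 = 2.382 ft.
V = (1.486/n) R^(2/3) √S = (1.486/0.014) × 2.382^(2/3) × √0.013 = 21.58 ft/s. Hydraulic depth D_h = A/T = 55.56/6.67 = 8.33 ft.
Froude number Fr = V/√(g·D_h) = 21.58/√(32.2×8.33) = 1.32, which is greater than 1, so the flow is supercritical.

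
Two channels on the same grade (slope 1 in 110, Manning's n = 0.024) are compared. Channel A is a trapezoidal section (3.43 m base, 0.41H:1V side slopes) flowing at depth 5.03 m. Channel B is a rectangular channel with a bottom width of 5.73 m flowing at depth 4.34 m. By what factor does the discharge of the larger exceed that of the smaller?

1.2

Channel A: With bottom width b = 3.43 m and side slope z = 0.41: A = (b + zy)y = (3.43 + 0.41×5.03)×5.03 = 27.63 m²; P = b + 2y√(1+z²) = 3.43 + 2×5.03×1.081 = 14.3 m. Hydraulic radius R = A/P = 27.63/14.3 = 1.932 m. Q_A = (1/0.024)·27.63·1.932^(2/3)·√0.009091 = 170.2 m³/s.
Channel B: Flow area A = b·y = 5.73 × 4.34 = 24.87 m². Wetted perimeter P = b + 2y = 5.73 + 2×4.34 = 14.41 m. Hydraulic radius R = A/P = 24.87/14.41 = 1.726 m. Q_B = (1/0.024)·24.87·1.726^(2/3)·√0.009091 = 142.1 m³/s.
The larger discharge is 170.2 m³/s and the smaller is 142.1 m³/s; the ratio is 1.2.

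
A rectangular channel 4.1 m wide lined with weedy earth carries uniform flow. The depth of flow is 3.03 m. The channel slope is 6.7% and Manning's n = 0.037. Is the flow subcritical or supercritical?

supercritical

Flow area A = b·y = 4.1 × 3.03 = 12.42 m². Wetted perimeter P = b + 2y = 4.1 + 2×3.03 = 10.16 m.
Hydraulic radius R = A/P = 12.42/10.16 = 1.223 m.
V = (1/n) R^(2/3) √S = (1/0.037) × 1.223^(2/3) × √0.067 = 7.999 m/s. Hydraulic depth D_h = A/T = 12.42/4.1 = 3.03 m.
Froude number Fr = V/√(g·D_h) = 7.999/√(9.81×3.03) = 1.47, which is greater than 1, so the flow is supercritical.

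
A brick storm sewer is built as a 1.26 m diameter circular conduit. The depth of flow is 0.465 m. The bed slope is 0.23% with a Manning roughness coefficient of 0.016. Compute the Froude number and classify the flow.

subcritical

For a circular section of diameter D = 1.26 m at depth y = 0.465 m, the central angle is θ = 2 arccos(1 − 2y/D) = 2.612 rad. Then A = (D²/8)(θ − sin θ) = 0.418 m² and P = Dθ/2 = 1.645 m.
Hydraulic radius R = A/P = 0.418/1.645 = 0.254 m.
V = (1/n) R^(2/3) √S = (1/0.016) × 0.254^(2/3) × √0.0023 = 1.202 m/s. Hydraulic depth D_h = A/T = 0.418/1.216 = 0.3437 m.
Froude number Fr = V/√(g·D_h) = 1.202/√(9.81×0.3437) = 0.655, which is less than 1, so the flow is subcritical.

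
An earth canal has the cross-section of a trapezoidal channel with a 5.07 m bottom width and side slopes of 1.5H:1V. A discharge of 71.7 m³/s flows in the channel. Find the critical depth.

y_c = 2.19 m

At critical depth, Q² T / (g A³) = 1, i.e. A³/T = Q²/g = 71.7²/9.81 = 524.
Try y = 2.48 m: A³/T = 828.1 — high.
Try y = 2.19 m: A³/T = 526.3 — close enough.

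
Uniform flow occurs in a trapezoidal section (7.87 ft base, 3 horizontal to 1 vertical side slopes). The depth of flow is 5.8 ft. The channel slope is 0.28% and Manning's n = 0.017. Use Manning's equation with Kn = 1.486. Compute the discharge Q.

Q = 1500 ft³/s

With bottom width b = 7.87 ft and side slope z = 3: A = (b + zy)y = (7.87 + 3×5.8)×5.8 = 146.6 ft²; P = b + 2y√(1+z²) = 7.87 + 2×5.8×3.162 = 44.55 ft.
Hydraulic radius R = A/P = 146.6/44.55 = 3.29 ft.
Manning's equation: Q = (1.486/n) A R^(2/3) S^(1/2) = (1.486/0.017) × 146.6 × 3.29^(2/3) × 0.0028^(1/2) = 1500 ft³/s.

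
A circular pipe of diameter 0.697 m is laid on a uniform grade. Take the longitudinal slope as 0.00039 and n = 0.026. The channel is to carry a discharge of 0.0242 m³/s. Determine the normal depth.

y_n = 0.246 m

Manning's equation rearranged: A R^(2/3) = nQ / (1·√S) = 0.026 × 0.0242 / (√0.00039) = 0.03186.
At y = 0.168 m: A R^(2/3) = 0.01516 — too small.
At y = 0.246 m: A R^(2/3) = 0.0318 — ≈ 0.03186.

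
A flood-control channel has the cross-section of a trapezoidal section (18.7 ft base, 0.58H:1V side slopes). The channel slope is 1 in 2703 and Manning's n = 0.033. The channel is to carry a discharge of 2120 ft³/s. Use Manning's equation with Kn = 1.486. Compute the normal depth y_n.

y_n = 19 ft

Manning's equation rearranged: A R^(2/3) = nQ / (1.486·√S) = 0.033 × 2120 / (1.486 × √0.00037) = 2448.
At y = 15.5 ft: A R^(2/3) = 1698 — low.
At y = 23 ft: A R^(2/3) = 3478 — high.
At y = 19 ft: A R^(2/3) = 2446 — ≈ 2448.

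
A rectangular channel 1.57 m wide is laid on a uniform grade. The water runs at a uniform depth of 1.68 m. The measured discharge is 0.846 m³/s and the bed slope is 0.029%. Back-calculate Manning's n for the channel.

n = 0.035

Flow area A = b·y = 1.57 × 1.68 = 2.638 m². Wetted perimeter P = b + 2y = 1.57 + 2×1.68 = 4.93 m.
Hydraulic radius R = A/P = 2.638/4.93 = 0.535 m.
Rearranging Manning's equation: n = (1/Q) A R^(2/3) S^(1/2) = (1/0.846) × 2.638 × 0.535^(2/3) × √0.00029 = 0.035.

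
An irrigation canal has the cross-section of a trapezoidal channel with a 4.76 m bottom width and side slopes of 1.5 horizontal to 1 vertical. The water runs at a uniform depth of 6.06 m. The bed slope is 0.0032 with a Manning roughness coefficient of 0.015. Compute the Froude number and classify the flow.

supercritical

With bottom width b = 4.76 m and side slope z = 1.5: A = (b + zy)y = (4.76 + 1.5×6.06)×6.06 = 83.93 m²; P = b + 2y√(1+z²) = 4.76 + 2×6.06×1.803 = 26.61 m.
Hydraulic radius R = A/P = 83.93/26.61 = 3.154 m.
V = (1/n) R^(2/3) √S = (1/0.015) × 3.154^(2/3) × √0.0032 = 8.111 m/s. Hydraulic depth D_h = A/T = 83.93/22.94 = 3.659 m.
Froude number Fr = V/√(g·D_h) = 8.111/√(9.81×3.659) = 1.35, which is greater than 1, so the flow is supercritical.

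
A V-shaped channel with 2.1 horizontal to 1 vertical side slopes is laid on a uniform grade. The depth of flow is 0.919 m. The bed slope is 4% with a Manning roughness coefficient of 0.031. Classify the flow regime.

supercritical

For a triangular section with side slope z = 2.1: A = zy² = 2.1×0.919² = 1.774 m²; P = 2y√(1+z²) = 2×0.919×2.326 = 4.275 m.
Hydraulic radius R = A/P = 1.774/4.275 = 0.4149 m.
V = (1/n) R^(2/3) √S = (1/0.031) × 0.4149^(2/3) × √0.04 = 3.589 m/s. Hydraulic depth D_h = A/T = 1.774/3.86 = 0.4595 m.
Froude number Fr = V/√(g·D_h) = 3.589/√(9.81×0.4595) = 1.69, which is greater than 1, so the flow is supercritical.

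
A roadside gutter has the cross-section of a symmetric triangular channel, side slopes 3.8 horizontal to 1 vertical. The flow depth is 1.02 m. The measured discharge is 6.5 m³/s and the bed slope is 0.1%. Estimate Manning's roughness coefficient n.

n = 0.012

For a triangular section with side slope z = 3.8: A = zy² = 3.8×1.02² = 3.954 m²; P = 2y√(1+z²) = 2×1.02×3.929 = 8.016 m.
Hydraulic radius R = A/P = 3.954/8.016 = 0.4932 m.
Rearranging Manning's equation: n = (1/Q) A R^(2/3) S^(1/2) = (1/6.5) × 3.954 × 0.4932^(2/3) × √0.001 = 0.012.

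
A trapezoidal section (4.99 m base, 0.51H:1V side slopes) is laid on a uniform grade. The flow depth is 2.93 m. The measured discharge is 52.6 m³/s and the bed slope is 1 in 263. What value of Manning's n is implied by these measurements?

n = 0.031

With bottom width b = 4.99 m and side slope z = 0.51: A = (b + zy)y = (4.99 + 0.51×2.93)×2.93 = 19 m²; P = b + 2y√(1+z²) = 4.99 + 2×2.93×1.123 = 11.57 m.
Hydraulic radius R = A/P = 19/11.57 = 1.642 m.
Rearranging Manning's equation: n = (1/Q) A R^(2/3) S^(1/2) = (1/52.6) × 19 × 1.642^(2/3) × √0.003802 = 0.031.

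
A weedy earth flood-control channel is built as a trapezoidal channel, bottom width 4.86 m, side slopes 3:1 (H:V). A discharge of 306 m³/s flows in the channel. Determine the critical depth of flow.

y_c = 3.9 m

At critical depth, Q² T / (g A³) = 1, i.e. A³/T = Q²/g = 306²/9.81 = 9545.
Trying y = 4.71 m: A³/T = 21600 — too large.
Trying y = 3.43 m: A³/T = 5516 — too small.
Trying y = 3.9 m: A³/T = 9532 — close enough.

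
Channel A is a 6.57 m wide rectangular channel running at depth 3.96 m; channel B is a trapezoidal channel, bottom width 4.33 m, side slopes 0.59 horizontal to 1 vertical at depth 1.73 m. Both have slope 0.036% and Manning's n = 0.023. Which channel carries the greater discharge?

channel A

Channel A: Flow area A = b·y = 6.57 × 3.96 = 26.02 m². Wetted perimeter P = b + 2y = 6.57 + 2×3.96 = 14.49 m. Hydraulic radius R = A/P = 26.02/14.49 = 1.796 m. Q_A = (1/0.023)·26.02·1.796^(2/3)·√0.00036 = 31.71 m³/s.
Channel B: With bottom width b = 4.33 m and side slope z = 0.59: A = (b + zy)y = (4.33 + 0.59×1.73)×1.73 = 9.257 m²; P = b + 2y√(1+z²) = 4.33 + 2×1.73×1.161 = 8.347 m. Hydraulic radius R = A/P = 9.257/8.347 = 1.109 m. Q_B = (1/0.023)·9.257·1.109^(2/3)·√0.00036 = 8.181 m³/s.
Q_A = 31.71 m³/s vs Q_B = 8.181 m³/s, so channel A carries more.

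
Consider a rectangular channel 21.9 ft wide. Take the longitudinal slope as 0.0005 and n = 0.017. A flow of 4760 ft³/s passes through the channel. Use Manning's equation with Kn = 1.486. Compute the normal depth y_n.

y_n = 28.1 ft

Manning's equation rearranged: A R^(2/3) = nQ / (1.486·√S) = 0.017 × 4760 / (1.486 × √0.0005) = 2435.
Trying y = 34.3 ft: A R^(2/3) = 3079 — too large.
Trying y = 21.3 ft: A R^(2/3) = 1744 — too small.
Trying y = 28.1 ft: A R^(2/3) = 2437 — close enough.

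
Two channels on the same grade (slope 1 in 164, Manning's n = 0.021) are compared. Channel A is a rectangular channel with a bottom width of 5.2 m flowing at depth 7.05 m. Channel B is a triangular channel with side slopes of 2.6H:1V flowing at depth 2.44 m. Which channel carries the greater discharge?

channel A

Channel A: Flow area A = b·y = 5.2 × 7.05 = 36.66 m². Wetted perimeter P = b + 2y = 5.2 + 2×7.05 = 19.3 m. Hydraulic radius R = A/P = 36.66/19.3 = 1.899 m. Q_A = (1/0.021)·36.66·1.899^(2/3)·√0.006098 = 209.1 m³/s.
Channel B: For a triangular section with side slope z = 2.6: A = zy² = 2.6×2.44² = 15.48 m²; P = 2y√(1+z²) = 2×2.44×2.786 = 13.59 m. Hydraulic radius R = A/P = 15.48/13.59 = 1.139 m. Q_B = (1/0.021)·15.48·1.139^(2/3)·√0.006098 = 62.76 m³/s.
Q_A = 209.1 m³/s vs Q_B = 62.76 m³/s, so channel A carries more.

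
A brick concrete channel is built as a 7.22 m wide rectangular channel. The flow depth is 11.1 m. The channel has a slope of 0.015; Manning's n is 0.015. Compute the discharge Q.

Flow area A = b·y = 7.22 × 11.1 = 80.14 m². Wetted perimeter P = b + 2y = 7.22 + 2×11.1 = 29.42 m.
Hydraulic radius R = A/P = 80.14/29.42 = 2.724 m.
Manning's equation: Q = (1/n) A R^(2/3) S^(1/2) = (1/0.015) × 80.14 × 2.724^(2/3) × 0.015^(1/2) = 1280 m³/s.

Q = 1280 m³/s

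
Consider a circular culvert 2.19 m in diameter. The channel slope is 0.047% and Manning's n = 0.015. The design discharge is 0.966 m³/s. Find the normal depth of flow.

Manning's equation rearranged: A R^(2/3) = nQ / (1·√S) = 0.015 × 0.966 / (√0.00047) = 0.6684.
Try y = 0.542 m: A R^(2/3) = 0.3385 — too small.
Try y = 0.91 m: A R^(2/3) = 0.9105 — too large.
Try y = 0.77 m: A R^(2/3) = 0.6686 — close enough.

y_n = 0.77 m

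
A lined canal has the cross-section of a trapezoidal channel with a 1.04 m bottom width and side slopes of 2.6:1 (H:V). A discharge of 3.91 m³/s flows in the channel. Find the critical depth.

y_c = 0.684 m

At critical depth, Q² T / (g A³) = 1, i.e. A³/T = Q²/g = 3.91²/9.81 = 1.558.
Try y = 0.511 m: A³/T = 0.4796 — too small.
Try y = 0.744 m: A³/T = 2.208 — too large.
Try y = 0.684 m: A³/T = 1.559 — close enough.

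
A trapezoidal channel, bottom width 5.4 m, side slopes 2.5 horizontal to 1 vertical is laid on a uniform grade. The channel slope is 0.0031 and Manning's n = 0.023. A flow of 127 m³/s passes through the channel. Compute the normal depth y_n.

y_n = 2.88 m

Manning's equation rearranged: A R^(2/3) = nQ / (1·√S) = 0.023 × 127 / (√0.0031) = 52.46.
At y = 2.55 m: A R^(2/3) = 40.55 — low.
At y = 3.47 m: A R^(2/3) = 78.24 — high.
At y = 2.88 m: A R^(2/3) = 52.41 — ≈ 52.46.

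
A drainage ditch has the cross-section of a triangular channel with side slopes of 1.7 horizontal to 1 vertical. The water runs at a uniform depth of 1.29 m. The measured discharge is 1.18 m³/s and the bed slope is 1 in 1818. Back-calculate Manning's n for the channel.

For a triangular section with side slope z = 1.7: A = zy² = 1.7×1.29² = 2.829 m²; P = 2y√(1+z²) = 2×1.29×1.972 = 5.089 m.
Hydraulic radius R = A/P = 2.829/5.089 = 0.5559 m.
Rearranging Manning's equation: n = (1/Q) A R^(2/3) S^(1/2) = (1/1.18) × 2.829 × 0.5559^(2/3) × √0.0005501 = 0.038.

n = 0.038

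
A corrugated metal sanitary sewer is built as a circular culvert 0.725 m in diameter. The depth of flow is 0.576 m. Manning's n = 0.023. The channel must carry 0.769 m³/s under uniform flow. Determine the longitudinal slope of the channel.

For a circular section of diameter D = 0.725 m at depth y = 0.576 m, the central angle is θ = 2 arccos(1 − 2y/D) = 4.401 rad. Then A = (D²/8)(θ − sin θ) = 0.3517 m² and P = Dθ/2 = 1.595 m.
Hydraulic radius R = A/P = 0.3517/1.595 = 0.2205 m.
From Manning's equation, S = [nQ / (1 A R^(2/3))]² = [0.023 × 0.769 / (1 × 0.3517 × 0.2205^(2/3))]² = 0.019.

S = 0.019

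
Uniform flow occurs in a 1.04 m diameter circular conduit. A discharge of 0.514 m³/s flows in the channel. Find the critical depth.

y_c = 0.4 m

At critical depth, Q² T / (g A³) = 1, i.e. A³/T = Q²/g = 0.514²/9.81 = 0.02693.
Trying y = 0.46 m: A³/T = 0.0461 — over.
Trying y = 0.34 m: A³/T = 0.01441 — short.
Trying y = 0.4 m: A³/T = 0.02697 — close enough.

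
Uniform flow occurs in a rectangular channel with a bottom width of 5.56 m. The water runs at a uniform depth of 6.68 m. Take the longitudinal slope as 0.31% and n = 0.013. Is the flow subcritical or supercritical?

subcritical

Flow area A = b·y = 5.56 × 6.68 = 37.14 m². Wetted perimeter P = b + 2y = 5.56 + 2×6.68 = 18.92 m.
Hydraulic radius R = A/P = 37.14/18.92 = 1.963 m.
V = (1/n) R^(2/3) √S = (1/0.013) × 1.963^(2/3) × √0.0031 = 6.715 m/s. Hydraulic depth D_h = A/T = 37.14/5.56 = 6.68 m.
Froude number Fr = V/√(g·D_h) = 6.715/√(9.81×6.68) = 0.829, which is less than 1, so the flow is subcritical.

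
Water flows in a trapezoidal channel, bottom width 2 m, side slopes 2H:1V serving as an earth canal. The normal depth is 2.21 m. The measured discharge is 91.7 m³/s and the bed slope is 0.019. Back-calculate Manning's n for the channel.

n = 0.024

With bottom width b = 2 m and side slope z = 2: A = (b + zy)y = (2 + 2×2.21)×2.21 = 14.19 m²; P = b + 2y√(1+z²) = 2 + 2×2.21×2.236 = 11.88 m.
Hydraulic radius R = A/P = 14.19/11.88 = 1.194 m.
Rearranging Manning's equation: n = (1/Q) A R^(2/3) S^(1/2) = (1/91.7) × 14.19 × 1.194^(2/3) × √0.019 = 0.024.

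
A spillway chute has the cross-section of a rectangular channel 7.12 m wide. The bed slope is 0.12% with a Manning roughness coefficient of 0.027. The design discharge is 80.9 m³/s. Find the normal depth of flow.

y_n = 5.34 m

Manning's equation rearranged: A R^(2/3) = nQ / (1·√S) = 0.027 × 80.9 / (√0.0012) = 63.06.
Trying y = 4.01 m: A R^(2/3) = 43.58 — short.
Trying y = 5.92 m: A R^(2/3) = 71.8 — over.
Trying y = 5.34 m: A R^(2/3) = 63.06 — close enough.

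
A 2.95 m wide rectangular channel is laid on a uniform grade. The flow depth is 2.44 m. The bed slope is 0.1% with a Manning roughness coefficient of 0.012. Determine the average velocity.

Flow area A = b·y = 2.95 × 2.44 = 7.198 m². Wetted perimeter P = b + 2y = 2.95 + 2×2.44 = 7.83 m.
Hydraulic radius R = A/P = 7.198/7.83 = 0.9193 m.
From Manning's equation, V = (1/n) R^(2/3) S^(1/2) = (1/0.012) × 0.9193^(2/3) × 0.001^(1/2) = 2.49 m/s.

V = 2.49 m/s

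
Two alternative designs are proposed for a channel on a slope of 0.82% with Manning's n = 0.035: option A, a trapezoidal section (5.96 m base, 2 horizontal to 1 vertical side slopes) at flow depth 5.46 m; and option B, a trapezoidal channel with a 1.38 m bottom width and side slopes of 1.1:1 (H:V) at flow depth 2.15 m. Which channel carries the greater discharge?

channel A

Channel A: With bottom width b = 5.96 m and side slope z = 2: A = (b + zy)y = (5.96 + 2×5.46)×5.46 = 92.16 m²; P = b + 2y√(1+z²) = 5.96 + 2×5.46×2.236 = 30.38 m. Hydraulic radius R = A/P = 92.16/30.38 = 3.034 m. Q_A = (1/0.035)·92.16·3.034^(2/3)·√0.0082 = 499.7 m³/s.
Channel B: With bottom width b = 1.38 m and side slope z = 1.1: A = (b + zy)y = (1.38 + 1.1×2.15)×2.15 = 8.052 m²; P = b + 2y√(1+z²) = 1.38 + 2×2.15×1.487 = 7.772 m. Hydraulic radius R = A/P = 8.052/7.772 = 1.036 m. Q_B = (1/0.035)·8.052·1.036^(2/3)·√0.0082 = 21.33 m³/s.
Q_A = 499.7 m³/s vs Q_B = 21.33 m³/s, so channel A carries more.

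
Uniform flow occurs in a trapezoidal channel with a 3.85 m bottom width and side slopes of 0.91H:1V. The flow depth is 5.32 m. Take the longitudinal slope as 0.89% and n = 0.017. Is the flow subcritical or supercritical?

supercritical

With bottom width b = 3.85 m and side slope z = 0.91: A = (b + zy)y = (3.85 + 0.91×5.32)×5.32 = 46.24 m²; P = b + 2y√(1+z²) = 3.85 + 2×5.32×1.352 = 18.24 m.
Hydraulic radius R = A/P = 46.24/18.24 = 2.535 m.
V = (1/n) R^(2/3) √S = (1/0.017) × 2.535^(2/3) × √0.0089 = 10.32 m/s. Hydraulic depth D_h = A/T = 46.24/13.53 = 3.417 m.
Froude number Fr = V/√(g·D_h) = 10.32/√(9.81×3.417) = 1.78, which is greater than 1, so the flow is supercritical.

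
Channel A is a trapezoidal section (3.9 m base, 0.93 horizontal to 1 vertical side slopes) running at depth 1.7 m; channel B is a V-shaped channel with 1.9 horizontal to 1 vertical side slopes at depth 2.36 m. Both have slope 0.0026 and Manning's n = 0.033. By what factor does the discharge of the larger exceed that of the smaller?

1.1

Channel A: With bottom width b = 3.9 m and side slope z = 0.93: A = (b + zy)y = (3.9 + 0.93×1.7)×1.7 = 9.318 m²; P = b + 2y√(1+z²) = 3.9 + 2×1.7×1.366 = 8.543 m. Hydraulic radius R = A/P = 9.318/8.543 = 1.091 m. Q_A = (1/0.033)·9.318·1.091^(2/3)·√0.0026 = 15.25 m³/s.
Channel B: For a triangular section with side slope z = 1.9: A = zy² = 1.9×2.36² = 10.58 m²; P = 2y√(1+z²) = 2×2.36×2.147 = 10.13 m. Hydraulic radius R = A/P = 10.58/10.13 = 1.044 m. Q_B = (1/0.033)·10.58·1.044^(2/3)·√0.0026 = 16.83 m³/s.
The larger discharge is 16.83 m³/s and the smaller is 15.25 m³/s; the ratio is 1.1.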